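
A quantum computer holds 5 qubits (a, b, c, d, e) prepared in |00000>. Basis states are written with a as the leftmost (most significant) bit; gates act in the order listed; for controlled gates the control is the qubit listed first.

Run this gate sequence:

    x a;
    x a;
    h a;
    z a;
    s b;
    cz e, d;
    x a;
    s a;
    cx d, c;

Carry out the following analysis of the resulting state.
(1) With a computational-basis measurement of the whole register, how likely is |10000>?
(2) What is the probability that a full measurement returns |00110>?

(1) The probability of measuring |10000> is 1/2. Key observation: the block from step 1 through step 2 cancels to the identity and can be dropped.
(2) The probability of measuring |00110> is 0.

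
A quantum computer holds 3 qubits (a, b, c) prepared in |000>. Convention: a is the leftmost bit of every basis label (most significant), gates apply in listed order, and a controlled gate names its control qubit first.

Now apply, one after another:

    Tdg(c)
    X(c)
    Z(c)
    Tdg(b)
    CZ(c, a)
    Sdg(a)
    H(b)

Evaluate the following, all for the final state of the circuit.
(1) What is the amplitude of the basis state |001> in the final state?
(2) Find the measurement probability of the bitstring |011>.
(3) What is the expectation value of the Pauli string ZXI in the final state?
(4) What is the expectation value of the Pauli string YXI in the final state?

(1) The final state's coefficient on |001> equals -sqrt(2)/2.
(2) Outcome |011> occurs with probability 1/2.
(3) The observable ZXI averages to 1.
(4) In the final state, YXI has expectation 0.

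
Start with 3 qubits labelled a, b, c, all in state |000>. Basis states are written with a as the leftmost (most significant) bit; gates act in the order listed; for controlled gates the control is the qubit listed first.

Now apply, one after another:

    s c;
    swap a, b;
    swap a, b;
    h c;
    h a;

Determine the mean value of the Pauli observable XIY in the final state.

The expectation value of XIY is 0. Key observation: gates 2-3 undo each other exactly, leaving only the rest of the circuit to track.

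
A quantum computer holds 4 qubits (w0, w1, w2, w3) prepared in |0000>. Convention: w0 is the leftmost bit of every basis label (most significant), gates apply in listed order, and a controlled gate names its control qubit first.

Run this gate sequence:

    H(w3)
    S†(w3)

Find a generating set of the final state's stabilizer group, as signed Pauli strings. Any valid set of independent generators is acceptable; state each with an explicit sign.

One valid set of independent stabilizer generators is -IIIY, +ZIII, +IZII, +IIZI (any independent generating set of the same group is equally correct).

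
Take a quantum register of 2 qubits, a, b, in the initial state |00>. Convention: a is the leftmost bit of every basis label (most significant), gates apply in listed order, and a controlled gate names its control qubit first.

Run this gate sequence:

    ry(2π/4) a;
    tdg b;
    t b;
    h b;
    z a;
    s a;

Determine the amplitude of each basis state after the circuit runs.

The resulting statevector has amplitude 1/2 on |00>, 1/2 on |01>, -I/2 on |10>, -I/2 on |11>.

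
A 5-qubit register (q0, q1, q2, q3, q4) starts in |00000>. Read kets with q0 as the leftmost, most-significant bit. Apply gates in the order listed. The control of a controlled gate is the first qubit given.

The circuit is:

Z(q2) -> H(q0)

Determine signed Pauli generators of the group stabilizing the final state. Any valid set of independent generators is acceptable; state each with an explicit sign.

The final state is stabilized by the group generated by +XIIII, +IZIII, +IIZII, +IIIZI, +IIIIZ; other independent generating sets are equally valid.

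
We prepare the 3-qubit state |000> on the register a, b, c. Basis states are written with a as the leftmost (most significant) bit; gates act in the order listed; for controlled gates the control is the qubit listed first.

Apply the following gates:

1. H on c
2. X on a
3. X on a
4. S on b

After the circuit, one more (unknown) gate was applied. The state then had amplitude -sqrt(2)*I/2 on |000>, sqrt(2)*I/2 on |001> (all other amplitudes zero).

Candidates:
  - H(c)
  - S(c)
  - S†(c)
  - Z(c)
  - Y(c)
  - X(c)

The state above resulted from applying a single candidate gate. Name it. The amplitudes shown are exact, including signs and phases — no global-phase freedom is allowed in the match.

The applied gate was Y(c). Key observation: gates 2-3 undo each other exactly, leaving only the rest of the circuit to track.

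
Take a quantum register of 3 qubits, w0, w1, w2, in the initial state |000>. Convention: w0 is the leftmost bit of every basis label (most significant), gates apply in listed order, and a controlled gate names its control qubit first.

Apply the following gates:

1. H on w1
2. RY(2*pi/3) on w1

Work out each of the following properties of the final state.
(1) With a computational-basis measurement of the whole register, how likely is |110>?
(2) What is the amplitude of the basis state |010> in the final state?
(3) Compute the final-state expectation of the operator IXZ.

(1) The probability of measuring |110> is 0.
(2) |010> carries amplitude sqrt(2)/4 + sqrt(6)/4 in the final state.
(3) The expectation value of IXZ is -1/2.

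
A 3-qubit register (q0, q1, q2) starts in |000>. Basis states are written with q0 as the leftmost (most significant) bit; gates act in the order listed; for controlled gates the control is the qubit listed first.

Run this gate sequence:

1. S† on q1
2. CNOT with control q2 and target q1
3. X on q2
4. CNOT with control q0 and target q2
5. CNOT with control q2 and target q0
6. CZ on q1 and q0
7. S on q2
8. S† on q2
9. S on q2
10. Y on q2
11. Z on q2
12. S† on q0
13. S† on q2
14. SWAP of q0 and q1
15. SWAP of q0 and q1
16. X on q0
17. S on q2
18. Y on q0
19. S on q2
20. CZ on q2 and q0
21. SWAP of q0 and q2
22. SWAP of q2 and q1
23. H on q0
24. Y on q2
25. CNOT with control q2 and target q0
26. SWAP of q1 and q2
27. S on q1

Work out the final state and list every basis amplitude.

The resulting statevector has amplitude -sqrt(2)/2 on |011>, -sqrt(2)/2 on |111>, and 0 on every other basis state.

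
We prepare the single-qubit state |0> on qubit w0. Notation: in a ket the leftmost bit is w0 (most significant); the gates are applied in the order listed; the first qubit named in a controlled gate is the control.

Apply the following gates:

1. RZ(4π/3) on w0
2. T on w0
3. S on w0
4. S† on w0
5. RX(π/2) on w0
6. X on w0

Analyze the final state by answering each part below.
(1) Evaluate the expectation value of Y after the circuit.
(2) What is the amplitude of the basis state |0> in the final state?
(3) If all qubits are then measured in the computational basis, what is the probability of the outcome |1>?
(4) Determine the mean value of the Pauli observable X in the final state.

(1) The expectation value of Y is 1. Key observation: gates 3-4 undo each other exactly, leaving only the rest of the circuit to track.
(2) The final state's coefficient on |0> equals sqrt(2)*exp(5*I*pi/6)/2.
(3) The probability of measuring |1> is 1/2.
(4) In the final state, X has expectation 0.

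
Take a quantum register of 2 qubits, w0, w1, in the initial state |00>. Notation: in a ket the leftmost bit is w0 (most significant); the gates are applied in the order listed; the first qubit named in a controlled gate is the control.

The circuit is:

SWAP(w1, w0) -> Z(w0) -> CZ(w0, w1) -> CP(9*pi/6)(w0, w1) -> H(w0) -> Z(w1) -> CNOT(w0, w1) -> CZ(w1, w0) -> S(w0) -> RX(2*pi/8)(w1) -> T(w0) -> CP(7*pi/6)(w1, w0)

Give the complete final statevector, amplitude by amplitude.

The resulting statevector has amplitude sqrt(2*sqrt(2) + 4)/4 on |00>, -I*sqrt(4 - 2*sqrt(2))/4 on |01>, -sqrt(4 - 2*sqrt(2))*exp(I*pi/4)/4 on |10>, sqrt(2*sqrt(2) + 4)*exp(11*I*pi/12)/4 on |11>.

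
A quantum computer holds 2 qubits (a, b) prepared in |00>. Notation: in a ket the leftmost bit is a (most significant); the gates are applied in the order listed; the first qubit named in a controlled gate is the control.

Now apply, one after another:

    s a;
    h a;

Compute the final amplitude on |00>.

|00> carries amplitude sqrt(2)/2 in the final state.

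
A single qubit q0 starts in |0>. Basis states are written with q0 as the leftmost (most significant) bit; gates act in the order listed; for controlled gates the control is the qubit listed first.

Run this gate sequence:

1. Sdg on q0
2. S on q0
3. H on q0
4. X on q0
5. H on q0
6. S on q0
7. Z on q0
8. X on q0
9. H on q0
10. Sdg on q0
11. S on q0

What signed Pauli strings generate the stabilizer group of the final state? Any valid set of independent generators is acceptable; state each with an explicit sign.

One valid set of independent stabilizer generators is -X (any independent generating set of the same group is equally correct).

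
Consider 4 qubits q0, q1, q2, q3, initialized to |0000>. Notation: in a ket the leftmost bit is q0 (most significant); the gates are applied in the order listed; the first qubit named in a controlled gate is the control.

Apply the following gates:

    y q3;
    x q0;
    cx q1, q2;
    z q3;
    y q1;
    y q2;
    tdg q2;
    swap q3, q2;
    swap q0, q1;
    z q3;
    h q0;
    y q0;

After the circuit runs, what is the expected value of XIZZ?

In the final state, XIZZ has expectation 1.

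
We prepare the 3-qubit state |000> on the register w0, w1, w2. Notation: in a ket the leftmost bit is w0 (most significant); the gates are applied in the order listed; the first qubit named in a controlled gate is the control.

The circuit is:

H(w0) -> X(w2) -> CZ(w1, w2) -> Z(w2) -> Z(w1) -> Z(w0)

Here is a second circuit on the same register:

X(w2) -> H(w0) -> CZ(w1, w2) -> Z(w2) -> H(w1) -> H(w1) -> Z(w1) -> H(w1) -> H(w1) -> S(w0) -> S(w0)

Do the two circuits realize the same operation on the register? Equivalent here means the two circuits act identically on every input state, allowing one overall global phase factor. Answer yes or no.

Yes, they are equivalent — the unitaries differ by at most a global phase.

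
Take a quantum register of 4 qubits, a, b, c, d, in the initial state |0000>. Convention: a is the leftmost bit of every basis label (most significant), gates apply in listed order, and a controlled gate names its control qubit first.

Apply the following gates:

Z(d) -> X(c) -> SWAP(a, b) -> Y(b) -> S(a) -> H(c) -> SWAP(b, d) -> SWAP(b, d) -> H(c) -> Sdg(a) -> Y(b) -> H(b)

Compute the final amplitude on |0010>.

The amplitude on |0010> is sqrt(2)/2. Key observation: the block from step 4 through step 11 cancels to the identity and can be dropped.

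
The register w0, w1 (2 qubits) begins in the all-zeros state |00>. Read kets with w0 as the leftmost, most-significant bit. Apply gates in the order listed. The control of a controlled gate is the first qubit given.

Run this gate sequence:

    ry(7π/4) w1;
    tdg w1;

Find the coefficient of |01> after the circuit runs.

The final state's coefficient on |01> equals -sqrt(2 - sqrt(2))*exp(3*I*pi/4)/2.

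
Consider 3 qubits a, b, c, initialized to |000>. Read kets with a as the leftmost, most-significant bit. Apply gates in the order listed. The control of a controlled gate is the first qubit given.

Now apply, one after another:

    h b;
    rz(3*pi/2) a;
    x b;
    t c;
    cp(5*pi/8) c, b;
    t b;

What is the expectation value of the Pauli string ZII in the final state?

The expectation value of ZII is 1.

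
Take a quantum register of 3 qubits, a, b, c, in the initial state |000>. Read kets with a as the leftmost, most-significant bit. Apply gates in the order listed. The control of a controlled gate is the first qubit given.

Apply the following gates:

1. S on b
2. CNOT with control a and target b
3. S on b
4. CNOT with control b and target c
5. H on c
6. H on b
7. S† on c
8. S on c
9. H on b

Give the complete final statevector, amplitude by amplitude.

The final amplitudes are sqrt(2)/2 on |000>, sqrt(2)/2 on |001>, and 0 on every other basis state. Key observation: gates 6-9 undo each other exactly, leaving only the rest of the circuit to track.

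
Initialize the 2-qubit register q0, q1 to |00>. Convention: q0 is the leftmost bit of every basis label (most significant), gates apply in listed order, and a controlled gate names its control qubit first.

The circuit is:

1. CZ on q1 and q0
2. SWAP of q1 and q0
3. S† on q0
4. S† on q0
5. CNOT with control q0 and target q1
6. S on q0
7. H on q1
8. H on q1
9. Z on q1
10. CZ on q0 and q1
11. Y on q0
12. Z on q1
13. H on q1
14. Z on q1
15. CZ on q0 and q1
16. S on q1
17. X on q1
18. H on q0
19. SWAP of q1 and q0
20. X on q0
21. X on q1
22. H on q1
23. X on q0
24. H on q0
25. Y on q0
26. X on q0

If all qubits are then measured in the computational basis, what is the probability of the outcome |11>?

A full measurement returns |11> with probability 1/2.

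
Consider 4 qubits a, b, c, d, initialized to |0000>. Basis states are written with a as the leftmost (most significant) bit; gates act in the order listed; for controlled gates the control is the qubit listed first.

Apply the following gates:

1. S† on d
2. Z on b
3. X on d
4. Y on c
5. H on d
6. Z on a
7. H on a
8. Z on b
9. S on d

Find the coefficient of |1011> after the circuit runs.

The amplitude on |1011> is 1/2.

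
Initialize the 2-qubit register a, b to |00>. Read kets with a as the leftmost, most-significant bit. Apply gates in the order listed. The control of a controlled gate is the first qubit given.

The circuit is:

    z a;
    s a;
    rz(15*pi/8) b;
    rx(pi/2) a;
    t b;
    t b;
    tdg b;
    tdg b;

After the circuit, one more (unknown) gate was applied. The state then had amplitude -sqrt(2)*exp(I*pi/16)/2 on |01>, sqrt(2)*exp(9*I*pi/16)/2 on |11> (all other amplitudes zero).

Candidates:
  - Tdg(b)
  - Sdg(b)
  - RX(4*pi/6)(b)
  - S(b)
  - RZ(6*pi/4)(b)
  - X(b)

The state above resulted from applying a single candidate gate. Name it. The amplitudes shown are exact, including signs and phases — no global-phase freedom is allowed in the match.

It was X(b) that produced the state shown. Key observation: steps 5-8 multiply out to the identity, so the circuit reduces to the remaining gates.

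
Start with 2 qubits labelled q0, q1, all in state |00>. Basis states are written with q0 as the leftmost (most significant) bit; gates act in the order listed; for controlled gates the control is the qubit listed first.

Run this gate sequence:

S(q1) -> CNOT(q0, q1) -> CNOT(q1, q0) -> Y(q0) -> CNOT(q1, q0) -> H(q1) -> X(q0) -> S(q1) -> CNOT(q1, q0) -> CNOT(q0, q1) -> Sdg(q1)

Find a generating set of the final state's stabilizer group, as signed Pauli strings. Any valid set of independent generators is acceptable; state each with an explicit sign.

The stabilizer group can be generated by +YI, +IZ, among other valid generating sets.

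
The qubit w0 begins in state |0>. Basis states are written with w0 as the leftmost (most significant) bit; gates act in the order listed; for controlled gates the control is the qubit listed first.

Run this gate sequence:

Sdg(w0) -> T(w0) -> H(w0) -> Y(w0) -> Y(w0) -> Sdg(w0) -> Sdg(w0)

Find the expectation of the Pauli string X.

In the final state, X has expectation -1.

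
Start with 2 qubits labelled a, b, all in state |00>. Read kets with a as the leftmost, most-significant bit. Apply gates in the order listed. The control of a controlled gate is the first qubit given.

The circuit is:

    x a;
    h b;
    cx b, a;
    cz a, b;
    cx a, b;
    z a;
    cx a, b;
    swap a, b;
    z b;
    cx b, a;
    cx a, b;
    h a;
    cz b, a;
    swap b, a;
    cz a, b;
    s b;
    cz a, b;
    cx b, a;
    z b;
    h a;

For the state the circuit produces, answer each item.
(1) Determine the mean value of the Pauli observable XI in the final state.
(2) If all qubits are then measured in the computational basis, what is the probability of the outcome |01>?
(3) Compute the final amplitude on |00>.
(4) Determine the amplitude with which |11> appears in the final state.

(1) In the final state, XI has expectation 0.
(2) The probability of measuring |01> is 0.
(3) |00> carries amplitude sqrt(2)/2 in the final state.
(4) |11> carries amplitude -sqrt(2)*I/2 in the final state.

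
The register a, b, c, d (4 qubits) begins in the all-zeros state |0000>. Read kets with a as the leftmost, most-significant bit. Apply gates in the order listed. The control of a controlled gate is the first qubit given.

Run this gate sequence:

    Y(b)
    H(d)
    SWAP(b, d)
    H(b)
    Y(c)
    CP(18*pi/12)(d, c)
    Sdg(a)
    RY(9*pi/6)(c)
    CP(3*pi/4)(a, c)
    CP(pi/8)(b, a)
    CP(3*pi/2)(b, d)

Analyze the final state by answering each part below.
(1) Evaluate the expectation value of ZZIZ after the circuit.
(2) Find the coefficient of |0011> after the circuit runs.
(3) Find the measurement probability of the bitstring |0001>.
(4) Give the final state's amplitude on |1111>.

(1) The expectation value of ZZIZ is -1.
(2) The final state's coefficient on |0011> equals -sqrt(2)*I/2.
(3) Outcome |0001> occurs with probability 1/2.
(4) The amplitude on |1111> is 0.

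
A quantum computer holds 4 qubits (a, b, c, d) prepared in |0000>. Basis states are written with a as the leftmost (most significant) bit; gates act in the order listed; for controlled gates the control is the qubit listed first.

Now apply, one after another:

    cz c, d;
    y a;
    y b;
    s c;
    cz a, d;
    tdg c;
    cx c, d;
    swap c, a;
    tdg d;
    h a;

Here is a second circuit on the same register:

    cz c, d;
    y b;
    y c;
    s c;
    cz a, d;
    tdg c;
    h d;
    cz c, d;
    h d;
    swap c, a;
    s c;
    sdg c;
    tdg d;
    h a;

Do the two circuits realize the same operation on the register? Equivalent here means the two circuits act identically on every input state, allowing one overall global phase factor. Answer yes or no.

No — the two circuits implement different unitaries, even allowing a global phase.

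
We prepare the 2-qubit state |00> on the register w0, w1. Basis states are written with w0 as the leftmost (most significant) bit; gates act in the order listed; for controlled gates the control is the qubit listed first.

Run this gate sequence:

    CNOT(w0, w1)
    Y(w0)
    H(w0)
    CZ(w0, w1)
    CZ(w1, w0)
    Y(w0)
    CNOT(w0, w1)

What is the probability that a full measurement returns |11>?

Outcome |11> occurs with probability 1/2.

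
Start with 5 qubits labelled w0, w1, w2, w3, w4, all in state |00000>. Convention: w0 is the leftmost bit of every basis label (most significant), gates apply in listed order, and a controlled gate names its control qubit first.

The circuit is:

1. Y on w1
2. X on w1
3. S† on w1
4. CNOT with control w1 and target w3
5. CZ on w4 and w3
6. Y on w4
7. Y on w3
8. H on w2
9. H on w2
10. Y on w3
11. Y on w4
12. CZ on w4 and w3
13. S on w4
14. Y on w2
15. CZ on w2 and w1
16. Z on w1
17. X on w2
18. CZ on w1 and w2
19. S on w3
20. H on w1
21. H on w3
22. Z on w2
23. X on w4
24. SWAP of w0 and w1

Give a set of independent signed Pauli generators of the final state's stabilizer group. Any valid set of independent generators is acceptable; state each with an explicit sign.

One valid set of independent stabilizer generators is +XIIII, +IIIXI, +IZIII, +IIZII, -IIIIZ (any independent generating set of the same group is equally correct). Key observation: the block from step 5 through step 12 cancels to the identity and can be dropped.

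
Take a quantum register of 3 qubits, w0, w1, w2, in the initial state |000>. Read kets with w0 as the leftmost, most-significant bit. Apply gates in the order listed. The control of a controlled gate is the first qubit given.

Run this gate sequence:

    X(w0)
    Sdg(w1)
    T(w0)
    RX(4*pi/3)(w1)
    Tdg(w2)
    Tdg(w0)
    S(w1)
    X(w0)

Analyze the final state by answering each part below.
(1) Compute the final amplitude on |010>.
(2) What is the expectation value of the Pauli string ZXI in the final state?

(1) |010> carries amplitude sqrt(3)/2 in the final state.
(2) The expectation value of ZXI is -sqrt(3)/2.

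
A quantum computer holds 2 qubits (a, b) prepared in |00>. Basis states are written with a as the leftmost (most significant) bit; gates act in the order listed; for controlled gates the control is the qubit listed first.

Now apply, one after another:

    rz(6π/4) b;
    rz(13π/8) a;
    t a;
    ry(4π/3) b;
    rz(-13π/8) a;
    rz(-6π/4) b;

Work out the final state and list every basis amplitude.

After the circuit, the state carries amplitude -1/2 on |00>, sqrt(3)*I/2 on |01>, 0 on |10>, 0 on |11>.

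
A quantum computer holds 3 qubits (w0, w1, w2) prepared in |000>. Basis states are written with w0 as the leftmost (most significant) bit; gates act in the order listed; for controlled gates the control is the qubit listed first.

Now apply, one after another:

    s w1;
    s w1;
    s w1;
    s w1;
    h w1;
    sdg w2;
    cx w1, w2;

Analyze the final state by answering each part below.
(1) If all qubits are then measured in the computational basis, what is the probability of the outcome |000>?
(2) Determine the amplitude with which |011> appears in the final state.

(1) A full measurement returns |000> with probability 1/2. Key observation: gates 1-4 undo each other exactly, leaving only the rest of the circuit to track.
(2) The final state's coefficient on |011> equals sqrt(2)/2.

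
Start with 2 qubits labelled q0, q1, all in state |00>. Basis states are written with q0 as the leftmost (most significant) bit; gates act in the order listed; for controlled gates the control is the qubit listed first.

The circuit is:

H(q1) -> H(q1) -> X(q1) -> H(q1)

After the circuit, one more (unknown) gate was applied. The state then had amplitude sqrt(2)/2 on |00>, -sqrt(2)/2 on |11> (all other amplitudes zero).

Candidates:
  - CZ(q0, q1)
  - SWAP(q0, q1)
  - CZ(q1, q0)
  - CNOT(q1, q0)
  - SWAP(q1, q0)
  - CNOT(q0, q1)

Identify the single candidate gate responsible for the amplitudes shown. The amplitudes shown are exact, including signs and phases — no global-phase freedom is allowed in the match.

The unique candidate consistent with the amplitudes is CNOT(q1, q0). Key observation: the block from step 1 through step 2 cancels to the identity and can be dropped.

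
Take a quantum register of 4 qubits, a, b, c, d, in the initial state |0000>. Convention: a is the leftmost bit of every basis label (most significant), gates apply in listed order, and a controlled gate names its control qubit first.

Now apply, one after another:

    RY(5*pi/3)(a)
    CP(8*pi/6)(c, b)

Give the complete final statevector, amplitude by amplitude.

The resulting statevector has amplitude -sqrt(3)/2 on |0000>, 1/2 on |1000>, and 0 on every other basis state.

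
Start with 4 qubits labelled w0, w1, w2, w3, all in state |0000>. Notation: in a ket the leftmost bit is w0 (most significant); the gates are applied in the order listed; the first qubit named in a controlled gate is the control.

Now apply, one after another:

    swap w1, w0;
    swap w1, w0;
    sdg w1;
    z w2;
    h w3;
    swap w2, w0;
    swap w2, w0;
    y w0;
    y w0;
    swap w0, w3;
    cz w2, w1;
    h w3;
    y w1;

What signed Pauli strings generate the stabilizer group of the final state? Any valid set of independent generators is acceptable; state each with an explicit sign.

The stabilizer group can be generated by +XIII, +IIIX, -IZII, +IIZI, among other valid generating sets.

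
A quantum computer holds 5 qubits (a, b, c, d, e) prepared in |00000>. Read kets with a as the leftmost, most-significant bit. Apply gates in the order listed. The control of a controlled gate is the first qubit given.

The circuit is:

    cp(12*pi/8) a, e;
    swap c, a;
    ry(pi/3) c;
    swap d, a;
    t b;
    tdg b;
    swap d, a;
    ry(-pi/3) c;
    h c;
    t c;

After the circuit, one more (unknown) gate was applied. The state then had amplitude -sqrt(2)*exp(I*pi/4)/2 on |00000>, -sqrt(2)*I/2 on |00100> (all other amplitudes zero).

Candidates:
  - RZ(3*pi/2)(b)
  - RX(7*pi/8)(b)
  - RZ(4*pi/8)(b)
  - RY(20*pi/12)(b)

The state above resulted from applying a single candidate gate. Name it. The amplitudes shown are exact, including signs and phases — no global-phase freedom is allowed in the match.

The unique candidate consistent with the amplitudes is RZ(3*pi/2)(b). Key observation: steps 3-8 multiply out to the identity, so the circuit reduces to the remaining gates.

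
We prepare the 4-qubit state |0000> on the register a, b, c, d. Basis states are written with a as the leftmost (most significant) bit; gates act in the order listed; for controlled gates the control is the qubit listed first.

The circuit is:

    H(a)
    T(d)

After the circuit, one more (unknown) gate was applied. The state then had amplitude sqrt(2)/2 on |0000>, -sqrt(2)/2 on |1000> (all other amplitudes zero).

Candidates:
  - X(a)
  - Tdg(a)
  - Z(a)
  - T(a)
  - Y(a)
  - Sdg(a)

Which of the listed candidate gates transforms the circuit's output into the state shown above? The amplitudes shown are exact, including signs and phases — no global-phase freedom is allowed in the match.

It was Z(a) that produced the state shown.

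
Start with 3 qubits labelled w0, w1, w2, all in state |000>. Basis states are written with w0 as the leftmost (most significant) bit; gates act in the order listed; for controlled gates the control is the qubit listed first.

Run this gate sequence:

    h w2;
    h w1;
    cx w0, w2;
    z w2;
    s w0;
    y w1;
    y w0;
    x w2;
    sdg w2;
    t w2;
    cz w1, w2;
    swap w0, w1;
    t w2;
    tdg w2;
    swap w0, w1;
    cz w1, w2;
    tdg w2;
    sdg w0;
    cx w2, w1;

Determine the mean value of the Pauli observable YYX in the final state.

The expectation value of YYX is 0. Key observation: steps 10-17 multiply out to the identity, so the circuit reduces to the remaining gates.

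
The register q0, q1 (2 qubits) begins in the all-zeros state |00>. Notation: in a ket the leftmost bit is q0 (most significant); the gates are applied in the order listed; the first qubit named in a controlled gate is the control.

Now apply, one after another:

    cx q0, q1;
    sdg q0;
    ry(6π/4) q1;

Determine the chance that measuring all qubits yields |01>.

Outcome |01> occurs with probability 1/2.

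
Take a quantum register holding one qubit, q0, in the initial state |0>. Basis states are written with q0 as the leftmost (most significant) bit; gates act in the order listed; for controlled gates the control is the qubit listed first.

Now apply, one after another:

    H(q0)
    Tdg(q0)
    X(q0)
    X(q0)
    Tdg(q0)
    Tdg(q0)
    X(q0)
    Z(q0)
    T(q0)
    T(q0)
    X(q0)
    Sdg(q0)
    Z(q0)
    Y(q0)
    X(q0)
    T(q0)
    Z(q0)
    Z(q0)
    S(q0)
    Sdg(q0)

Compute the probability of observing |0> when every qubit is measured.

Outcome |0> occurs with probability 1/2.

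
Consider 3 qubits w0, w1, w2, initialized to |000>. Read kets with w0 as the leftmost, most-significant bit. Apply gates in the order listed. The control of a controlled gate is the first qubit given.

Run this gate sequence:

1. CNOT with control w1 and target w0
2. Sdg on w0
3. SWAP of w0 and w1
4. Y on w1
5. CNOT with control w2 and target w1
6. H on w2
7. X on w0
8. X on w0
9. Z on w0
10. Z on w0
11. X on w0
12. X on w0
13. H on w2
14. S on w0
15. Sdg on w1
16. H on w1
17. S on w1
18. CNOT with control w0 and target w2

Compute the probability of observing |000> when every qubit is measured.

The probability of measuring |000> is 1/2. Key observation: the block from step 6 through step 13 cancels to the identity and can be dropped.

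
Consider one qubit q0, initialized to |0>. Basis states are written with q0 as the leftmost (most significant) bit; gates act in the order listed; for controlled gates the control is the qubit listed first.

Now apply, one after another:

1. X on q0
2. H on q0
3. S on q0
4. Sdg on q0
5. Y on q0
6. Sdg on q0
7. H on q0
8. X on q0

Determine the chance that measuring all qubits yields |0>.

The probability of measuring |0> is 1/2.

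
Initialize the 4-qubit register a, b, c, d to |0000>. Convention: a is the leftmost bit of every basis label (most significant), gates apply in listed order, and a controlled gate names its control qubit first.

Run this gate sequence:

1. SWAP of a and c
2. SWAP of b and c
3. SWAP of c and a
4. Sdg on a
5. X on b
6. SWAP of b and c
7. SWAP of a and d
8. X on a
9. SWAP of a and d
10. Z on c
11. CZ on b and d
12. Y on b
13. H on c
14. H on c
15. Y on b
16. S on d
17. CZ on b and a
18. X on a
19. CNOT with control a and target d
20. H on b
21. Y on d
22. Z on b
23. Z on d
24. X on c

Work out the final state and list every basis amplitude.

The final amplitudes are -sqrt(2)/2 on |1001>, sqrt(2)/2 on |1101>, and 0 on every other basis state. Key observation: the block from step 12 through step 15 cancels to the identity and can be dropped.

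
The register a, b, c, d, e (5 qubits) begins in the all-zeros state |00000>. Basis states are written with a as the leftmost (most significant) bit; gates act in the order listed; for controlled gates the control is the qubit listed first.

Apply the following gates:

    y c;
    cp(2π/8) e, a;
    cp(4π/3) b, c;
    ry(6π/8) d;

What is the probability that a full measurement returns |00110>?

A full measurement returns |00110> with probability sqrt(2)/4 + 1/2.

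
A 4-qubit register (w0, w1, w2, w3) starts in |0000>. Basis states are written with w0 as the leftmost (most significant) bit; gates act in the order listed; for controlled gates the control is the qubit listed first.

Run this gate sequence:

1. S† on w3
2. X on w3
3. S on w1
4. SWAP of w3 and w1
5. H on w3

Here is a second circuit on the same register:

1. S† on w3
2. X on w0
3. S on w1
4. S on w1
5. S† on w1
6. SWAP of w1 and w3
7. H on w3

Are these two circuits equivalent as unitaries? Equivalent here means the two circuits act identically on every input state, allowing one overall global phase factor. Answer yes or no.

No, they are not equivalent — no single phase factor reconciles the two unitaries.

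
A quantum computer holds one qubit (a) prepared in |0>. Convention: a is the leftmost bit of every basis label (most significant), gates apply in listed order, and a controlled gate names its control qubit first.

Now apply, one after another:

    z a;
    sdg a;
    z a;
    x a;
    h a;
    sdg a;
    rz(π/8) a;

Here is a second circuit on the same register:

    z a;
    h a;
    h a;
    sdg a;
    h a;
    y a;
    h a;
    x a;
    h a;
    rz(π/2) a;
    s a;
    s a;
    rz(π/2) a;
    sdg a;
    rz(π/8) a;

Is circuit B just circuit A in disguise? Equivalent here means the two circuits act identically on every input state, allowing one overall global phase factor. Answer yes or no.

No — the two circuits implement different unitaries, even allowing a global phase.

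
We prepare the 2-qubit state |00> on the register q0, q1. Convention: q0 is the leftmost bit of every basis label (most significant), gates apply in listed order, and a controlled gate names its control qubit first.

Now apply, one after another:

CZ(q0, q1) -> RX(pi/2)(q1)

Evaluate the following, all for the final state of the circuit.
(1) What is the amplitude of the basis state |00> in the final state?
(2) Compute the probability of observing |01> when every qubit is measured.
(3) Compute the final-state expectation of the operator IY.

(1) |00> carries amplitude sqrt(2)/2 in the final state.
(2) Outcome |01> occurs with probability 1/2.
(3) The observable IY averages to -1.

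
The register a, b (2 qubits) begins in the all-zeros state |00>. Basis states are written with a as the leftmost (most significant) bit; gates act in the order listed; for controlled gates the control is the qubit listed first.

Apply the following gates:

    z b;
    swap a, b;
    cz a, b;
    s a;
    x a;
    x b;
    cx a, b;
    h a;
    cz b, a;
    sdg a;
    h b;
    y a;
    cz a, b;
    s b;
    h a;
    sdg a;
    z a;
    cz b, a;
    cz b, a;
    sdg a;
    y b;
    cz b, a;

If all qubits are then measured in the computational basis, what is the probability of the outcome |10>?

A full measurement returns |10> with probability 1/4.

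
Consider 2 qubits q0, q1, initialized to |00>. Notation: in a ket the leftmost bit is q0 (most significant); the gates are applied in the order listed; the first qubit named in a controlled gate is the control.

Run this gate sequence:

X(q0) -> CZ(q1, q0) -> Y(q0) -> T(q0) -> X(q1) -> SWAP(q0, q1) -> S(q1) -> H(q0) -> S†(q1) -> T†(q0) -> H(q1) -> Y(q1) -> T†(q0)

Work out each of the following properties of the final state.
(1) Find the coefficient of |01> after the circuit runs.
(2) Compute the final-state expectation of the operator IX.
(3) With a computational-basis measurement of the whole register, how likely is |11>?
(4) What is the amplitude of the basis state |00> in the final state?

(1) The amplitude on |01> is 1/2.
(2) The expectation value of IX is -1.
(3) Outcome |11> occurs with probability 1/4.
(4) The final state's coefficient on |00> equals -1/2.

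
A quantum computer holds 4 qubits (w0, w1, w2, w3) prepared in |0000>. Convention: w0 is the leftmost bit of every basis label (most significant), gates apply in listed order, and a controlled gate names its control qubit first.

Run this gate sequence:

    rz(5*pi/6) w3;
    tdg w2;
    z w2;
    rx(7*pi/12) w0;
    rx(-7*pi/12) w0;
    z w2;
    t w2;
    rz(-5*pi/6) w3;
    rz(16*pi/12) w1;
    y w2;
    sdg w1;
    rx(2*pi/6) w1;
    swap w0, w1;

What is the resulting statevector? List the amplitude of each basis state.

The final amplitudes are -sqrt(3)*exp(5*I*pi/6)/2 on |0010>, -exp(I*pi/3)/2 on |1010>, and 0 on every other basis state. Key observation: steps 1-8 multiply out to the identity, so the circuit reduces to the remaining gates.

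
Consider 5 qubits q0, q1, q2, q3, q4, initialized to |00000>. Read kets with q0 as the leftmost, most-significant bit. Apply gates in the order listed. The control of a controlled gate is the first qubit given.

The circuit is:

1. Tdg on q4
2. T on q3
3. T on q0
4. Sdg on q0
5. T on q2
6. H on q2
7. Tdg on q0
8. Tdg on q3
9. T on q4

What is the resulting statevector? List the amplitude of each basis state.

The final amplitudes are sqrt(2)/2 on |00000>, sqrt(2)/2 on |00100>, and 0 on every other basis state.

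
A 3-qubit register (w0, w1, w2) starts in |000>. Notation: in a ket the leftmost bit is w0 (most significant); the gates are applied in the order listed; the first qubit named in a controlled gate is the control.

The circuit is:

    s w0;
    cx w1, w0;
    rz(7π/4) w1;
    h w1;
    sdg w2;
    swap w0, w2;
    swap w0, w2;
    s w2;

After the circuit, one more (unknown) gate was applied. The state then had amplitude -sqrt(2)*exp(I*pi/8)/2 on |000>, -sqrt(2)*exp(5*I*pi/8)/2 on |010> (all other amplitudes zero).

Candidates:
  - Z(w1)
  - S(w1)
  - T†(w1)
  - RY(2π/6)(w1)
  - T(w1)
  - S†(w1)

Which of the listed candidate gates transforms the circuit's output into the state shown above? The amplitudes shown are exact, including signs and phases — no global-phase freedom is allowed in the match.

The applied gate was S(w1).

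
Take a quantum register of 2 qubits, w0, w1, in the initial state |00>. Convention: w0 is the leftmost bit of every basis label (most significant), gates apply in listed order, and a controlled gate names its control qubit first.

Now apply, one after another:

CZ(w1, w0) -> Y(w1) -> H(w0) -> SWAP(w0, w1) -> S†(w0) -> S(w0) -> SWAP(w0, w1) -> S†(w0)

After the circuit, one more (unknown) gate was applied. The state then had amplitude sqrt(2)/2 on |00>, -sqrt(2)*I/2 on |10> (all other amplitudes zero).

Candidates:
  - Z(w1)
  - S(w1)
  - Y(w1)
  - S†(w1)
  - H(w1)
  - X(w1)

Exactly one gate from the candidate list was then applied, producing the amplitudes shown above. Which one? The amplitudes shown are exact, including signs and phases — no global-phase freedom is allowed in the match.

The applied gate was Y(w1).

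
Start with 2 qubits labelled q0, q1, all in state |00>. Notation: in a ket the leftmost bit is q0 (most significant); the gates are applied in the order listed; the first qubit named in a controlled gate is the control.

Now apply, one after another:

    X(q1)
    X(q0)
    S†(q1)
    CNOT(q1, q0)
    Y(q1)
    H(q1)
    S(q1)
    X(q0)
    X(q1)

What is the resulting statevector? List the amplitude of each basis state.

The final amplitudes are 0 on |00>, 0 on |01>, -sqrt(2)*I/2 on |10>, -sqrt(2)/2 on |11>.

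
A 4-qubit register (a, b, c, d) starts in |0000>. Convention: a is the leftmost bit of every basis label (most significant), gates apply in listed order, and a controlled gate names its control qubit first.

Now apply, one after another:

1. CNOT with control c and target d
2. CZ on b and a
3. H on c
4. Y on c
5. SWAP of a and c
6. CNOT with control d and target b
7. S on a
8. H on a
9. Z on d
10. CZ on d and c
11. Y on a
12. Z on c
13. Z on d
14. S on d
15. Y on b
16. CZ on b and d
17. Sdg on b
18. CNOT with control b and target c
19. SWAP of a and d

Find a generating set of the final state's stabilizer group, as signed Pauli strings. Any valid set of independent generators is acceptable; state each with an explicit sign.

One valid set of independent stabilizer generators is +IIIY, +ZIII, -IZII, -IIZI (any independent generating set of the same group is equally correct).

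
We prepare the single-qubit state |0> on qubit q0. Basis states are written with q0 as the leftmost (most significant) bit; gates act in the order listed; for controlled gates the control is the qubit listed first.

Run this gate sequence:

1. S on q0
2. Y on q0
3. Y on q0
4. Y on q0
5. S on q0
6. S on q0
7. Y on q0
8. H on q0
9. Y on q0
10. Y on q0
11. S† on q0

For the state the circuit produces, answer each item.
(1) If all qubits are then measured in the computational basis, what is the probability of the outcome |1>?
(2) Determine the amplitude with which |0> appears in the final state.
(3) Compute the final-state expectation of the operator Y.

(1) A full measurement returns |1> with probability 1/2.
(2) The amplitude on |0> is -sqrt(2)/2.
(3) In the final state, Y has expectation -1.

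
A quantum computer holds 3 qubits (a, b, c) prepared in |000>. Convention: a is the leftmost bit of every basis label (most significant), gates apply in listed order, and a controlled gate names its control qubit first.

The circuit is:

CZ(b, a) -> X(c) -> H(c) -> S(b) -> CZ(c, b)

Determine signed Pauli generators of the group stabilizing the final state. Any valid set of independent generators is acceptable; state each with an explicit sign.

The final state is stabilized by the group generated by -IIX, +ZII, +IZI; other independent generating sets are equally valid.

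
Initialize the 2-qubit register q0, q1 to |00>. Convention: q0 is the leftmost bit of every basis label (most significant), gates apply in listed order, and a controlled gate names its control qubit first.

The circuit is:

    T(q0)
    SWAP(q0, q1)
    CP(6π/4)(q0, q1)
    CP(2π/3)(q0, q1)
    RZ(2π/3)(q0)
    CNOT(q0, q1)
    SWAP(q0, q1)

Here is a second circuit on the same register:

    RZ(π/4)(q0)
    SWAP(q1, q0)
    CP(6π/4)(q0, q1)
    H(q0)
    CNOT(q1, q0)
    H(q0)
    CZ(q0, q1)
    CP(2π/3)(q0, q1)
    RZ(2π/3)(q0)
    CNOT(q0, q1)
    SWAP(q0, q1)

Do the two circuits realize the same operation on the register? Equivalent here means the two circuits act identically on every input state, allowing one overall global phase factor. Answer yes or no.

Yes — the two circuits implement the same unitary up to a global phase.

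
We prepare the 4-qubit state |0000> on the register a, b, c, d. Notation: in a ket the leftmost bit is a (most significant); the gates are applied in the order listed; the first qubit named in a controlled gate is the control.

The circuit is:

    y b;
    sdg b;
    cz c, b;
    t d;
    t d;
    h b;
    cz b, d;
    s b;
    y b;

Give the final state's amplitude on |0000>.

|0000> carries amplitude -sqrt(2)/2 in the final state.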